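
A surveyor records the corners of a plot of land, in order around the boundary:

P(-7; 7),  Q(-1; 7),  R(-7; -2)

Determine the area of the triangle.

Apply the shoelace (surveyor's) formula: 2A = Σ (x_i·y_{i+1} − x_{i+1}·y_i), indices taken mod 3.
Σ = (-42) + (51) + (-63) = -54
Area = |Σ|/2 = 27.

27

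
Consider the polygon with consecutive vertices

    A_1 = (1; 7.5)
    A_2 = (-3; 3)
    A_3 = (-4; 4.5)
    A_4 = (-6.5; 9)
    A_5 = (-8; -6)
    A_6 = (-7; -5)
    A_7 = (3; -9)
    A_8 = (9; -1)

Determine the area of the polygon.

Σ = (25.5) + (-1.5) + (-6.75) + (111) + (-2) + (78) + (78) + (68.5) = 350.75
Area = |Σ|/2 = 175.375.

175.375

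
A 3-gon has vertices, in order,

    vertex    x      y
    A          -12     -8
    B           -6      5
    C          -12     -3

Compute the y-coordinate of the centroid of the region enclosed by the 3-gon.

Apply the shoelace (surveyor's) formula. First the cross-terms c_i = x_i·y_{i+1} − x_{i+1}·y_i:
  -108, 78, 60  ⇒  2A = 30, A = 15.
Then Σ (y_i + y_{i+1})·c_i = -180, so ȳ = -180 / (6·15) = -2.

-2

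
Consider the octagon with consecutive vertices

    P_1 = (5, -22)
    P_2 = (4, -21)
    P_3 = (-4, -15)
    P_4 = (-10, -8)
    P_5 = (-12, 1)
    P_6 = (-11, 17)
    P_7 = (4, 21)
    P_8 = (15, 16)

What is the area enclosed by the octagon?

769

Σ = (-17) + (-144) + (-118) + (-106) + (-193) + (-299) + (-251) + (-410) = -1538
Area = |Σ|/2 = 769.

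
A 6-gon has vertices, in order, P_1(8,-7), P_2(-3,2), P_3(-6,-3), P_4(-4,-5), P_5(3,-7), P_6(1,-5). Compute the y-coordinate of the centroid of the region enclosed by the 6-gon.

-478/153

Apply the surveyor's formula. First the cross-terms c_i = x_i·y_{i+1} − x_{i+1}·y_i:
  -5, 21, 18, 43, -8, 33  ⇒  2A = 102, A = 51.
Then Σ (y_i + y_{i+1})·c_i = -956, so ȳ = -956 / (6·51) = -478/153.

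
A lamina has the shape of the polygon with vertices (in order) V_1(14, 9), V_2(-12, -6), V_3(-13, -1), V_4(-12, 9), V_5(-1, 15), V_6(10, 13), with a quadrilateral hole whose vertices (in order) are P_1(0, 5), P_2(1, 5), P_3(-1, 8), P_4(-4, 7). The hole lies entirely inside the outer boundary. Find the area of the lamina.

Outer boundary:
V_1→V_2: (14)(-6) − (-12)(9) = 24
V_2→V_3: (-12)(-1) − (-13)(-6) = -66
V_3→V_4: (-13)(9) − (-12)(-1) = -129
V_4→V_5: (-12)(15) − (-1)(9) = -171
V_5→V_6: (-1)(13) − (10)(15) = -163
V_6→V_1: (10)(9) − (14)(13) = -92
Σ = -597
Area = |Σ|/2 = 298.5.
Hole:
Σ = (-5) + (13) + (25) + (-20) = 13
Area = |Σ|/2 = 6.5.
Net area = 298.5 − 6.5 = 292.

292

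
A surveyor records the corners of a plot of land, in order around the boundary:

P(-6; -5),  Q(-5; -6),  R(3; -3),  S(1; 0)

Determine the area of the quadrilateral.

21

Σ = (11) + (33) + (3) + (-5) = 42
Area = |Σ|/2 = 21.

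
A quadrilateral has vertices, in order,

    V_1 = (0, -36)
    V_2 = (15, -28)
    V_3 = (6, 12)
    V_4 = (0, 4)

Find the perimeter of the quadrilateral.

|V_1V_2| = √((15)² + (8)²) = √289 = 17
|V_2V_3| = √((-9)² + (40)²) = √1681 = 41
|V_3V_4| = √((-6)² + (-8)²) = √100 = 10
|V_4V_1| = √((0)² + (-40)²) = √1600 = 40
Perimeter = 17 + 41 + 10 + 40 = 108.

108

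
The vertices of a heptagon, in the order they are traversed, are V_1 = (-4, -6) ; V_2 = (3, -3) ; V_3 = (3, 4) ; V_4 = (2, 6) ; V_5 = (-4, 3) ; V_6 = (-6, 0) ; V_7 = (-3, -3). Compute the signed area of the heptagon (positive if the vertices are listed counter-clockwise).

Cross-terms: 30, 21, 10, 30, 18, 18, 6  ⇒  Σ = 133
Signed area = Σ/2 = 66.5 (positive ⇒ counter-clockwise traversal).

66.5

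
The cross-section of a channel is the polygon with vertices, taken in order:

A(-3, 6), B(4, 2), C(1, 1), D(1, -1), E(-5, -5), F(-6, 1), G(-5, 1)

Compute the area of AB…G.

51.5

Apply Gauss's area formula: 2A = Σ (x_i·y_{i+1} − x_{i+1}·y_i), indices taken mod 7.
A→B: (-3)(2) − (4)(6) = -30
B→C: (4)(1) − (1)(2) = 2
C→D: (1)(-1) − (1)(1) = -2
D→E: (1)(-5) − (-5)(-1) = -10
E→F: (-5)(1) − (-6)(-5) = -35
F→G: (-6)(1) − (-5)(1) = -1
G→A: (-5)(6) − (-3)(1) = -27
Σ = -103
Area = |Σ|/2 = 51.5.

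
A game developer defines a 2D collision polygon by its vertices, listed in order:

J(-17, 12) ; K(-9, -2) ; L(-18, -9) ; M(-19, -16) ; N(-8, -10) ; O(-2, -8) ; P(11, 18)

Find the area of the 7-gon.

450

Apply the surveyor's formula: 2A = Σ (x_i·y_{i+1} − x_{i+1}·y_i), indices taken mod 7.
Σ = (142) + (45) + (117) + (62) + (44) + (52) + (438) = 900
Area = |Σ|/2 = 450.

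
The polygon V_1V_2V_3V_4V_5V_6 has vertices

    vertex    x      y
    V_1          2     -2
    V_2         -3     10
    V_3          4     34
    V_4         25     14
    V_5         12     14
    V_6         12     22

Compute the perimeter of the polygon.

114

|V_1V_2| = √((-5)² + (12)²) = √169 = 13
|V_2V_3| = √((7)² + (24)²) = √625 = 25
|V_3V_4| = √((21)² + (-20)²) = √841 = 29
|V_4V_5| = √((-13)² + (0)²) = √169 = 13
|V_5V_6| = √((0)² + (8)²) = √64 = 8
|V_6V_1| = √((-10)² + (-24)²) = √676 = 26
Perimeter = 13 + 25 + 29 + 13 + 8 + 26 = 114.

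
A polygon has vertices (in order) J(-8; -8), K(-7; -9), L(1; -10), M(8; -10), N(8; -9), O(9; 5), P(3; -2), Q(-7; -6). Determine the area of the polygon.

118.5

Σ = (16) + (79) + (70) + (8) + (121) + (-33) + (-32) + (8) = 237
Area = |Σ|/2 = 118.5.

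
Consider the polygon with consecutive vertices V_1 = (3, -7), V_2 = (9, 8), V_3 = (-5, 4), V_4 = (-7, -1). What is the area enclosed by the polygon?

124

Apply the shoelace formula: 2A = Σ (x_i·y_{i+1} − x_{i+1}·y_i), indices taken mod 4.
Σ = (87) + (76) + (33) + (52) = 248
Area = |Σ|/2 = 124.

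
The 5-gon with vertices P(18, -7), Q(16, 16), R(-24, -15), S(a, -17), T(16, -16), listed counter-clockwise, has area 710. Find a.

The doubled signed area Σ (x_i y_{i+1} − x_{i+1} y_i) is linear in a.
With a=0 it equals 1400; the coefficient of a is -1 (from the two edges through S).
So -1·a + 1400 = 2·710 = 1420 ⇒ a = -20.

-20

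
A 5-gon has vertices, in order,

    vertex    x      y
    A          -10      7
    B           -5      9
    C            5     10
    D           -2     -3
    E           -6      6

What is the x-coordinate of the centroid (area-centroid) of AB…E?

-264/157

Apply Gauss's area formula. First the cross-terms c_i = x_i·y_{i+1} − x_{i+1}·y_i:
  -55, -95, 5, -30, 18  ⇒  2A = -157, A = -78.5.
Then Σ (x_i + x_{i+1})·c_i = 792, so x̄ = 792 / (6·(-78.5)) = -264/157.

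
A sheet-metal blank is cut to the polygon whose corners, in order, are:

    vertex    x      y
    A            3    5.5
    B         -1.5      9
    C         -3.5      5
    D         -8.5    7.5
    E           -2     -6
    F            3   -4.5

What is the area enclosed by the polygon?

Apply the shoelace formula: 2A = Σ (x_i·y_{i+1} − x_{i+1}·y_i), indices taken mod 6.
Σ = (35.25) + (24) + (16.25) + (66) + (27) + (30) = 198.5
Area = |Σ|/2 = 99.25.

99.25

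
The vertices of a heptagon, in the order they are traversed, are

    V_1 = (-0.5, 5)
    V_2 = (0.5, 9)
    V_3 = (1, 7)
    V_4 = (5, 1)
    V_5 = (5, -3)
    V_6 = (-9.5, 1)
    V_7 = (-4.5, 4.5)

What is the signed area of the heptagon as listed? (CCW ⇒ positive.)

Apply the surveyor's formula: 2A = Σ (x_i·y_{i+1} − x_{i+1}·y_i), indices taken mod 7.
Cross-terms: -7, -5.5, -34, -20, -23.5, -38.25, -20.25  ⇒  Σ = -148.5
Signed area = Σ/2 = -74.25 (negative ⇒ clockwise traversal).

-74.25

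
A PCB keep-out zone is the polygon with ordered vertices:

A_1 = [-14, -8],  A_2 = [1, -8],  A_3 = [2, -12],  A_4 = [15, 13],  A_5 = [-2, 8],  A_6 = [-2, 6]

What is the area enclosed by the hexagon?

Apply the shoelace (surveyor's) formula: 2A = Σ (x_i·y_{i+1} − x_{i+1}·y_i), indices taken mod 6.
Σ = (120) + (4) + (206) + (146) + (4) + (100) = 580
Area = |Σ|/2 = 290.

290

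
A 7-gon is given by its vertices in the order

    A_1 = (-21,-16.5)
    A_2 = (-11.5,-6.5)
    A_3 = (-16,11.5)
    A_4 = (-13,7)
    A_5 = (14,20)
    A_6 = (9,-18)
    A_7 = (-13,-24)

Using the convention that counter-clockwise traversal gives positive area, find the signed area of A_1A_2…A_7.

-890.75

A_1→A_2: (-21)(-6.5) − (-11.5)(-16.5) = -53.25
A_2→A_3: (-11.5)(11.5) − (-16)(-6.5) = -236.25
A_3→A_4: (-16)(7) − (-13)(11.5) = 37.5
A_4→A_5: (-13)(20) − (14)(7) = -358
A_5→A_6: (14)(-18) − (9)(20) = -432
A_6→A_7: (9)(-24) − (-13)(-18) = -450
A_7→A_1: (-13)(-16.5) − (-21)(-24) = -289.5
Σ = -1781.5
Signed area = Σ/2 = -890.75 (negative ⇒ clockwise traversal).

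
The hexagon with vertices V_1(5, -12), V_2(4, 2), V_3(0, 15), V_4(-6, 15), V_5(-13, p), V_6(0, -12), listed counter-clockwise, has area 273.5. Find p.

Write out the shoelace sum; only the two edges meeting at V_5 involve p:
2·Area = [((-6)·p − (-13)·15) + ((-13)·(-12) − 0·p)] + 268
       = -6·p + 619 = 547
⇒ p = 12.

12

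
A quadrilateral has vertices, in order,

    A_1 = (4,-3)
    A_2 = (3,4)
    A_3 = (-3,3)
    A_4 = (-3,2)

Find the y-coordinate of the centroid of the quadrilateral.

1.24

Apply the shoelace formula. First the cross-terms c_i = x_i·y_{i+1} − x_{i+1}·y_i:
  25, 21, 3, 1  ⇒  2A = 50, A = 25.
Then Σ (y_i + y_{i+1})·c_i = 186, so ȳ = 186 / (6·25) = 1.24.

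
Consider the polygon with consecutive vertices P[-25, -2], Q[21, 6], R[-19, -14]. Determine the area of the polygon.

300

Apply Gauss's area formula: 2A = Σ (x_i·y_{i+1} − x_{i+1}·y_i), indices taken mod 3.
Σ = (-108) + (-180) + (-312) = -600
Area = |Σ|/2 = 300.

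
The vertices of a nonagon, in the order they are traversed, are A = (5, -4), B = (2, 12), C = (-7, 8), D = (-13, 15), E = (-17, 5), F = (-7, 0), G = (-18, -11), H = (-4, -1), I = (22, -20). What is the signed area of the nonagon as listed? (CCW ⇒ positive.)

Apply the surveyor's formula: 2A = Σ (x_i·y_{i+1} − x_{i+1}·y_i), indices taken mod 9.
Σ = (68) + (100) + (-1) + (190) + (35) + (77) + (-26) + (102) + (12) = 557
Signed area = Σ/2 = 278.5 (positive ⇒ counter-clockwise traversal).

278.5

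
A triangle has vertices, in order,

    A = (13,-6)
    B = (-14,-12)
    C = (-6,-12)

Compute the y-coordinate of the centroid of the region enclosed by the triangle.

Apply the shoelace (surveyor's) formula. First the cross-terms c_i = x_i·y_{i+1} − x_{i+1}·y_i:
  -240, 96, 192  ⇒  2A = 48, A = 24.
Then Σ (y_i + y_{i+1})·c_i = -1440, so ȳ = -1440 / (6·24) = -10.

-10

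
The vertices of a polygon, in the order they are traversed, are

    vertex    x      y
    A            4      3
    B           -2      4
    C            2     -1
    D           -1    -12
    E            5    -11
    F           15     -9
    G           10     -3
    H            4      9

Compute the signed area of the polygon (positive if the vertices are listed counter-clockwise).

A→B: (4)(4) − (-2)(3) = 22
B→C: (-2)(-1) − (2)(4) = -6
C→D: (2)(-12) − (-1)(-1) = -25
D→E: (-1)(-11) − (5)(-12) = 71
E→F: (5)(-9) − (15)(-11) = 120
F→G: (15)(-3) − (10)(-9) = 45
G→H: (10)(9) − (4)(-3) = 102
H→A: (4)(3) − (4)(9) = -24
Σ = 305
Signed area = Σ/2 = 152.5 (positive ⇒ counter-clockwise traversal).

152.5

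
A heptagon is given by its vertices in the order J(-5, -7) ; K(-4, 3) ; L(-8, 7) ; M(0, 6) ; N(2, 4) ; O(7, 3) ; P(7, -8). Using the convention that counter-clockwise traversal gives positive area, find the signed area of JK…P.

Apply the shoelace (surveyor's) formula: 2A = Σ (x_i·y_{i+1} − x_{i+1}·y_i), indices taken mod 7.
Σ = (-43) + (-4) + (-48) + (-12) + (-22) + (-77) + (-89) = -295
Signed area = Σ/2 = -147.5 (negative ⇒ clockwise traversal).

-147.5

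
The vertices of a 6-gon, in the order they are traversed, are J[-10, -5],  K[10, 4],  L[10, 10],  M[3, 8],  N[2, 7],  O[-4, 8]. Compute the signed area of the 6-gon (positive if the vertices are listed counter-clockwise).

Σ = (10) + (60) + (50) + (5) + (44) + (100) = 269
Signed area = Σ/2 = 134.5 (positive ⇒ counter-clockwise traversal).

134.5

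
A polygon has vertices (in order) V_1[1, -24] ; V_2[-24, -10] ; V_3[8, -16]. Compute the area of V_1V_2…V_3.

Σ = (-586) + (464) + (-176) = -298
Area = |Σ|/2 = 149.

149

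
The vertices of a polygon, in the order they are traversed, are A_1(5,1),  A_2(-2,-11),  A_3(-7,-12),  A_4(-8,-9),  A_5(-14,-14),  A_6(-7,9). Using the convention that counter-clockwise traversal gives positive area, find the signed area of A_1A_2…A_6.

A_1→A_2: (5)(-11) − (-2)(1) = -53
A_2→A_3: (-2)(-12) − (-7)(-11) = -53
A_3→A_4: (-7)(-9) − (-8)(-12) = -33
A_4→A_5: (-8)(-14) − (-14)(-9) = -14
A_5→A_6: (-14)(9) − (-7)(-14) = -224
A_6→A_1: (-7)(1) − (5)(9) = -52
Σ = -429
Signed area = Σ/2 = -214.5 (negative ⇒ clockwise traversal).

-214.5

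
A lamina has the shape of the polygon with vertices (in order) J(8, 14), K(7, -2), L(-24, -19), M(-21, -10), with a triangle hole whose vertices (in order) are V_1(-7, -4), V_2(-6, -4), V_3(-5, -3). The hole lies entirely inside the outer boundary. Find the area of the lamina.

333.5

Outer boundary:
Apply Gauss's area formula: 2A = Σ (x_i·y_{i+1} − x_{i+1}·y_i), indices taken mod 4.
Σ = (-114) + (-181) + (-159) + (-214) = -668
Area = |Σ|/2 = 334.
Hole:
Σ = (4) + (-2) + (-1) = 1
Area = |Σ|/2 = 0.5.
Net area = 334 − 0.5 = 333.5.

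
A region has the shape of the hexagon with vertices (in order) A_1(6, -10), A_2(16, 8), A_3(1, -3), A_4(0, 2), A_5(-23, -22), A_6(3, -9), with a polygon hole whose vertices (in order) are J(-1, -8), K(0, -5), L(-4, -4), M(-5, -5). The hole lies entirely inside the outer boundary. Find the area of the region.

238.5

Outer boundary:
Apply the surveyor's formula: 2A = Σ (x_i·y_{i+1} − x_{i+1}·y_i), indices taken mod 6.
A_1→A_2: (6)(8) − (16)(-10) = 208
A_2→A_3: (16)(-3) − (1)(8) = -56
A_3→A_4: (1)(2) − (0)(-3) = 2
A_4→A_5: (0)(-22) − (-23)(2) = 46
A_5→A_6: (-23)(-9) − (3)(-22) = 273
A_6→A_1: (3)(-10) − (6)(-9) = 24
Σ = 497
Area = |Σ|/2 = 248.5.
Hole:
J→K: (-1)(-5) − (0)(-8) = 5
K→L: (0)(-4) − (-4)(-5) = -20
L→M: (-4)(-5) − (-5)(-4) = 0
M→J: (-5)(-8) − (-1)(-5) = 35
Σ = 20
Area = |Σ|/2 = 10.
Net area = 248.5 − 10 = 238.5.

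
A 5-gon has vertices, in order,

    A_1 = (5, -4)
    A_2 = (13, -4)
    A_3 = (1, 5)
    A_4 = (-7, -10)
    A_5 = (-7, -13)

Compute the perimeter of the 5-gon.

|A_1A_2| = √((8)² + (0)²) = √64 = 8
|A_2A_3| = √((-12)² + (9)²) = √225 = 15
|A_3A_4| = √((-8)² + (-15)²) = √289 = 17
|A_4A_5| = √((0)² + (-3)²) = √9 = 3
|A_5A_1| = √((12)² + (9)²) = √225 = 15
Perimeter = 8 + 15 + 17 + 3 + 15 = 58.

58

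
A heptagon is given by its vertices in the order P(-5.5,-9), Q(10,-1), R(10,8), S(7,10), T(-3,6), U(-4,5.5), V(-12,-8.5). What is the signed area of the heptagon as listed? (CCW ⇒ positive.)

235.125

Apply the shoelace formula: 2A = Σ (x_i·y_{i+1} − x_{i+1}·y_i), indices taken mod 7.
Cross-terms: 95.5, 90, 44, 72, 7.5, 100, 61.25  ⇒  Σ = 470.25
Signed area = Σ/2 = 235.125 (positive ⇒ counter-clockwise traversal).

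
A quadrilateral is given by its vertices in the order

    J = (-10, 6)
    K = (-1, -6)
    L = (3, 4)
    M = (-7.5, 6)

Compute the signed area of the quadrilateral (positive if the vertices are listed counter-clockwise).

Apply the shoelace formula: 2A = Σ (x_i·y_{i+1} − x_{i+1}·y_i), indices taken mod 4.
J→K: (-10)(-6) − (-1)(6) = 66
K→L: (-1)(4) − (3)(-6) = 14
L→M: (3)(6) − (-7.5)(4) = 48
M→J: (-7.5)(6) − (-10)(6) = 15
Σ = 143
Signed area = Σ/2 = 71.5 (positive ⇒ counter-clockwise traversal).

71.5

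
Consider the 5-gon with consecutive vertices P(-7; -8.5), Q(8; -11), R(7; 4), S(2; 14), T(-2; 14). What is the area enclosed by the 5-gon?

Apply the shoelace (surveyor's) formula: 2A = Σ (x_i·y_{i+1} − x_{i+1}·y_i), indices taken mod 5.
Σ = (145) + (109) + (90) + (56) + (115) = 515
Area = |Σ|/2 = 257.5.

257.5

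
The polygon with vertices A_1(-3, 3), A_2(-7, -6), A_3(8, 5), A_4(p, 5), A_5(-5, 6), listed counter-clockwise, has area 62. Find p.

4

Write out the shoelace sum; only the two edges meeting at A_4 involve p:
2·Area = [(8·5 − p·5) + (p·6 − (-5)·5)] + 55
       = 1·p + 120 = 124
⇒ p = 4.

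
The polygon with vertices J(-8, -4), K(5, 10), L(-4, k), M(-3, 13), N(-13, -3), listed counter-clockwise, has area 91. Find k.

Write out the shoelace sum; only the two edges meeting at L involve k:
2·Area = [(5·k − (-4)·10) + ((-4)·13 − (-3)·k)] + 146
       = 8·k + 134 = 182
⇒ k = 6.

6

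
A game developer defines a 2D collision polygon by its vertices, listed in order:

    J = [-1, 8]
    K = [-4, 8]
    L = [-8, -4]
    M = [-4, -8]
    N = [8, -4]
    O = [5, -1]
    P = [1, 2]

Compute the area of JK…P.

Apply the surveyor's formula: 2A = Σ (x_i·y_{i+1} − x_{i+1}·y_i), indices taken mod 7.
Σ = (24) + (80) + (48) + (80) + (12) + (11) + (10) = 265
Area = |Σ|/2 = 132.5.

132.5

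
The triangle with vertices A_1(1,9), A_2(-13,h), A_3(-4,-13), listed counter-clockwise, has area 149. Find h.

The doubled signed area Σ (x_i y_{i+1} − x_{i+1} y_i) is linear in h.
With h=0 it equals 263; the coefficient of h is 5 (from the two edges through A_2).
So 5·h + 263 = 2·149 = 298 ⇒ h = 7.

7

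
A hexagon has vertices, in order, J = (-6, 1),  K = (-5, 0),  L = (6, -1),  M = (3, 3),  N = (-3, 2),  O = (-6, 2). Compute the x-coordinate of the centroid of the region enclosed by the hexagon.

Apply the shoelace formula. First the cross-terms c_i = x_i·y_{i+1} − x_{i+1}·y_i:
  5, 5, 21, 15, 6, 6  ⇒  2A = 58, A = 29.
Then Σ (x_i + x_{i+1})·c_i = 13, so x̄ = 13 / (6·29) = 13/174.

13/174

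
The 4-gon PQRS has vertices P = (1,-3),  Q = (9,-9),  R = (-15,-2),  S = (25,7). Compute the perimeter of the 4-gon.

102

|PQ| = √((8)² + (-6)²) = √100 = 10
|QR| = √((-24)² + (7)²) = √625 = 25
|RS| = √((40)² + (9)²) = √1681 = 41
|SP| = √((-24)² + (-10)²) = √676 = 26
Perimeter = 10 + 25 + 41 + 26 = 102.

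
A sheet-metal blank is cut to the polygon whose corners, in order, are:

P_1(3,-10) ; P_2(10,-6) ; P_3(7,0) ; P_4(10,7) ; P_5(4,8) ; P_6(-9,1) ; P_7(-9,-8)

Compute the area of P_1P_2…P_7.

Apply the surveyor's formula: 2A = Σ (x_i·y_{i+1} − x_{i+1}·y_i), indices taken mod 7.
P_1→P_2: (3)(-6) − (10)(-10) = 82
P_2→P_3: (10)(0) − (7)(-6) = 42
P_3→P_4: (7)(7) − (10)(0) = 49
P_4→P_5: (10)(8) − (4)(7) = 52
P_5→P_6: (4)(1) − (-9)(8) = 76
P_6→P_7: (-9)(-8) − (-9)(1) = 81
P_7→P_1: (-9)(-10) − (3)(-8) = 114
Σ = 496
Area = |Σ|/2 = 248.

248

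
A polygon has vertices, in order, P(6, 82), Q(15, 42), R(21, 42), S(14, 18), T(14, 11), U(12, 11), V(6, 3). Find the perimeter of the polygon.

170

|PQ| = √((9)² + (-40)²) = √1681 = 41
|QR| = √((6)² + (0)²) = √36 = 6
|RS| = √((-7)² + (-24)²) = √625 = 25
|ST| = √((0)² + (-7)²) = √49 = 7
|TU| = √((-2)² + (0)²) = √4 = 2
|UV| = √((-6)² + (-8)²) = √100 = 10
|VP| = √((0)² + (79)²) = √6241 = 79
Perimeter = 41 + 6 + 25 + 7 + 2 + 10 + 79 = 170.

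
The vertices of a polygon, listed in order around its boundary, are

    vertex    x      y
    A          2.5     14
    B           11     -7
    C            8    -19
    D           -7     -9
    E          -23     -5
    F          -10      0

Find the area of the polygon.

445.75

Apply the shoelace (surveyor's) formula: 2A = Σ (x_i·y_{i+1} − x_{i+1}·y_i), indices taken mod 6.
Σ = (-171.5) + (-153) + (-205) + (-172) + (-50) + (-140) = -891.5
Area = |Σ|/2 = 445.75.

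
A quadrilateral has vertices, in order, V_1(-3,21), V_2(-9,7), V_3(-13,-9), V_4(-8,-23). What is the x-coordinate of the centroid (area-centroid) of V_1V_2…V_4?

-796/99

Apply the surveyor's formula. First the cross-terms c_i = x_i·y_{i+1} − x_{i+1}·y_i:
  168, 172, 227, -237  ⇒  2A = 330, A = 165.
Then Σ (x_i + x_{i+1})·c_i = -7960, so x̄ = -7960 / (6·165) = -796/99.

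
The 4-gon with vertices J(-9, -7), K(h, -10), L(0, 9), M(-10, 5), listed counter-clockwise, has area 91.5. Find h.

Write out the shoelace sum; only the two edges meeting at K involve h:
2·Area = [((-9)·(-10) − h·(-7)) + (h·9 − 0·(-10))] + 205
       = 16·h + 295 = 183
⇒ h = -7.

-7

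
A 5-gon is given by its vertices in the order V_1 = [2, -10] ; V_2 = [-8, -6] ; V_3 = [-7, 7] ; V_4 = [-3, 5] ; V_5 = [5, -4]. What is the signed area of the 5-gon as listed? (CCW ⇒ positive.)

Apply the shoelace formula: 2A = Σ (x_i·y_{i+1} − x_{i+1}·y_i), indices taken mod 5.
Σ = (-92) + (-98) + (-14) + (-13) + (-42) = -259
Signed area = Σ/2 = -129.5 (negative ⇒ clockwise traversal).

-129.5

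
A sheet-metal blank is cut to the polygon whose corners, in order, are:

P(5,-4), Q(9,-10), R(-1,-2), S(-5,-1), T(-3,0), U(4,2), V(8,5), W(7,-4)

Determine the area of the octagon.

Apply Gauss's area formula: 2A = Σ (x_i·y_{i+1} − x_{i+1}·y_i), indices taken mod 8.
P→Q: (5)(-10) − (9)(-4) = -14
Q→R: (9)(-2) − (-1)(-10) = -28
R→S: (-1)(-1) − (-5)(-2) = -9
S→T: (-5)(0) − (-3)(-1) = -3
T→U: (-3)(2) − (4)(0) = -6
U→V: (4)(5) − (8)(2) = 4
V→W: (8)(-4) − (7)(5) = -67
W→P: (7)(-4) − (5)(-4) = -8
Σ = -131
Area = |Σ|/2 = 65.5.

65.5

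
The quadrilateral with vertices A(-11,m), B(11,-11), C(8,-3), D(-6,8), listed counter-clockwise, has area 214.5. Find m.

-7

Write out the shoelace sum; only the two edges meeting at A involve m:
2·Area = [((-6)·m − (-11)·8) + ((-11)·(-11) − 11·m)] + 101
       = -17·m + 310 = 429
⇒ m = -7.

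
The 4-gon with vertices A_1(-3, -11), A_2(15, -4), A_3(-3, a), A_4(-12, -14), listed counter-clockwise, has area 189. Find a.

3

The doubled signed area Σ (x_i y_{i+1} − x_{i+1} y_i) is linear in a.
With a=0 it equals 297; the coefficient of a is 27 (from the two edges through A_3).
So 27·a + 297 = 2·189 = 378 ⇒ a = 3.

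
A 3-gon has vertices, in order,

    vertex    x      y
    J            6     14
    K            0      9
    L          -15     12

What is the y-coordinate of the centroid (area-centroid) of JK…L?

35/3

Apply the shoelace (surveyor's) formula. First the cross-terms c_i = x_i·y_{i+1} − x_{i+1}·y_i:
  54, 135, -282  ⇒  2A = -93, A = -46.5.
Then Σ (y_i + y_{i+1})·c_i = -3255, so ȳ = -3255 / (6·(-46.5)) = 35/3.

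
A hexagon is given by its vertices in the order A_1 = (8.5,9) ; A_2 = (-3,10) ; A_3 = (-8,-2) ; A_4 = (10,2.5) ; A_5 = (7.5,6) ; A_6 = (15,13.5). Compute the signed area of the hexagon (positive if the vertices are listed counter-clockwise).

Apply Gauss's area formula: 2A = Σ (x_i·y_{i+1} − x_{i+1}·y_i), indices taken mod 6.
Σ = (112) + (86) + (0) + (41.25) + (11.25) + (20.25) = 270.75
Signed area = Σ/2 = 135.375 (positive ⇒ counter-clockwise traversal).

135.375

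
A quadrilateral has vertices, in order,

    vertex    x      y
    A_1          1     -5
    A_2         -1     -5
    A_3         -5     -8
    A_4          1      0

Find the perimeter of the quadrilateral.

|A_1A_2| = √((-2)² + (0)²) = √4 = 2
|A_2A_3| = √((-4)² + (-3)²) = √25 = 5
|A_3A_4| = √((6)² + (8)²) = √100 = 10
|A_4A_1| = √((0)² + (-5)²) = √25 = 5
Perimeter = 2 + 5 + 10 + 5 = 22.

22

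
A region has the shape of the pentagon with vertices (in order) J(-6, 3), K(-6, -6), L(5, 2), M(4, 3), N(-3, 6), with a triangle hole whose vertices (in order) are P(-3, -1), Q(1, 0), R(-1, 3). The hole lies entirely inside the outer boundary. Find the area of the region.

Outer boundary:
J→K: (-6)(-6) − (-6)(3) = 54
K→L: (-6)(2) − (5)(-6) = 18
L→M: (5)(3) − (4)(2) = 7
M→N: (4)(6) − (-3)(3) = 33
N→J: (-3)(3) − (-6)(6) = 27
Σ = 139
Area = |Σ|/2 = 69.5.
Hole:
Σ = (1) + (3) + (10) = 14
Area = |Σ|/2 = 7.
Net area = 69.5 − 7 = 62.5.

62.5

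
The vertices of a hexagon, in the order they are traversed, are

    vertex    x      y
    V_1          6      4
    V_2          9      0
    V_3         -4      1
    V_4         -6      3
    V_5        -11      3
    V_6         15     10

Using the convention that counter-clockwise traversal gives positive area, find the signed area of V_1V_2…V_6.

-86.5

Apply the shoelace (surveyor's) formula: 2A = Σ (x_i·y_{i+1} − x_{i+1}·y_i), indices taken mod 6.
Σ = (-36) + (9) + (-6) + (15) + (-155) + (0) = -173
Signed area = Σ/2 = -86.5 (negative ⇒ clockwise traversal).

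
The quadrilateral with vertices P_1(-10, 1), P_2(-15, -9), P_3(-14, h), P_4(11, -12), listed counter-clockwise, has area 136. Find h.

-9

Write out the shoelace sum; only the two edges meeting at P_3 involve h:
2·Area = [((-15)·h − (-14)·(-9)) + ((-14)·(-12) − 11·h)] + -4
       = -26·h + 38 = 272
⇒ h = -9.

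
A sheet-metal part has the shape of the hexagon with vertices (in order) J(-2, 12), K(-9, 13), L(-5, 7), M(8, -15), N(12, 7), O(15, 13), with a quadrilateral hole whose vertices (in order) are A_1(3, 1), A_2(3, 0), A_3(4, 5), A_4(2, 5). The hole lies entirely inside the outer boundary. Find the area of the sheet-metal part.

Outer boundary:
Apply the shoelace (surveyor's) formula: 2A = Σ (x_i·y_{i+1} − x_{i+1}·y_i), indices taken mod 6.
Σ = (82) + (2) + (19) + (236) + (51) + (206) = 596
Area = |Σ|/2 = 298.
Hole:
Σ = (-3) + (15) + (10) + (-13) = 9
Area = |Σ|/2 = 4.5.
Net area = 298 − 4.5 = 293.5.

293.5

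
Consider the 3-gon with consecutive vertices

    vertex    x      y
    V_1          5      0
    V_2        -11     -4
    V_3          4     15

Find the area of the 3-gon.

122

Cross-terms: -20, -149, -75  ⇒  Σ = -244
Area = |Σ|/2 = 122.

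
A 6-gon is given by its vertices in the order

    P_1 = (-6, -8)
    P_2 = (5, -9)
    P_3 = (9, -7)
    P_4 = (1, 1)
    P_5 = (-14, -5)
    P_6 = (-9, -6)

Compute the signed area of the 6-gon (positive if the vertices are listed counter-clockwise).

120

Apply the surveyor's formula: 2A = Σ (x_i·y_{i+1} − x_{i+1}·y_i), indices taken mod 6.
Σ = (94) + (46) + (16) + (9) + (39) + (36) = 240
Signed area = Σ/2 = 120 (positive ⇒ counter-clockwise traversal).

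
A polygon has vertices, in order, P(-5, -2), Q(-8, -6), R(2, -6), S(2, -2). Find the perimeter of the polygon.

26

|PQ| = √((-3)² + (-4)²) = √25 = 5
|QR| = √((10)² + (0)²) = √100 = 10
|RS| = √((0)² + (4)²) = √16 = 4
|SP| = √((-7)² + (0)²) = √49 = 7
Perimeter = 5 + 10 + 4 + 7 = 26.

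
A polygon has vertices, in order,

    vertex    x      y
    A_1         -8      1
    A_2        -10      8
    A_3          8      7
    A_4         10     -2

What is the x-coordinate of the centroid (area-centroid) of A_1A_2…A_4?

Apply the surveyor's formula. First the cross-terms c_i = x_i·y_{i+1} − x_{i+1}·y_i:
  -54, -134, -86, -6  ⇒  2A = -280, A = -140.
Then Σ (x_i + x_{i+1})·c_i = -320, so x̄ = -320 / (6·(-140)) = 8/21.

8/21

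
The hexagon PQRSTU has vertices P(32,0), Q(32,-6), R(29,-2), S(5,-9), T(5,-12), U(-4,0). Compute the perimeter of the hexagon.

90

|PQ| = √((0)² + (-6)²) = √36 = 6
|QR| = √((-3)² + (4)²) = √25 = 5
|RS| = √((-24)² + (-7)²) = √625 = 25
|ST| = √((0)² + (-3)²) = √9 = 3
|TU| = √((-9)² + (12)²) = √225 = 15
|UP| = √((36)² + (0)²) = √1296 = 36
Perimeter = 6 + 5 + 25 + 3 + 15 + 36 = 90.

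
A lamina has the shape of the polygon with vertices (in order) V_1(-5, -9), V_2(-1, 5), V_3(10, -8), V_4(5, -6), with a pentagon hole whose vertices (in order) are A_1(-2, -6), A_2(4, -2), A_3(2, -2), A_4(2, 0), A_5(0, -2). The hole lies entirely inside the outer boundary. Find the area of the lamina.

Outer boundary:
Apply the shoelace (surveyor's) formula: 2A = Σ (x_i·y_{i+1} − x_{i+1}·y_i), indices taken mod 4.
V_1→V_2: (-5)(5) − (-1)(-9) = -34
V_2→V_3: (-1)(-8) − (10)(5) = -42
V_3→V_4: (10)(-6) − (5)(-8) = -20
V_4→V_1: (5)(-9) − (-5)(-6) = -75
Σ = -171
Area = |Σ|/2 = 85.5.
Hole:
Apply Gauss's area formula: 2A = Σ (x_i·y_{i+1} − x_{i+1}·y_i), indices taken mod 5.
Cross-terms: 28, -4, 4, -4, -4  ⇒  Σ = 20
Area = |Σ|/2 = 10.
Net area = 85.5 − 10 = 75.5.

75.5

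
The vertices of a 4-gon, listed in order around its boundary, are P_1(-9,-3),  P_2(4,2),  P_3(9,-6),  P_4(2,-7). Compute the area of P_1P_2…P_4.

84

Σ = (-6) + (-42) + (-51) + (-69) = -168
Area = |Σ|/2 = 84.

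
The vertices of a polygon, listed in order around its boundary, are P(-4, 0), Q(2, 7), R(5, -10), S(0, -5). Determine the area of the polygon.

Apply the shoelace formula: 2A = Σ (x_i·y_{i+1} − x_{i+1}·y_i), indices taken mod 4.
Cross-terms: -28, -55, -25, -20  ⇒  Σ = -128
Area = |Σ|/2 = 64.

64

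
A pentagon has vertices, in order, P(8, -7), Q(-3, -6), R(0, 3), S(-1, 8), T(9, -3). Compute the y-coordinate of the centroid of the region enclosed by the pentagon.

Apply the shoelace (surveyor's) formula. First the cross-terms c_i = x_i·y_{i+1} − x_{i+1}·y_i:
  -69, -9, 3, -69, -39  ⇒  2A = -183, A = -91.5.
Then Σ (y_i + y_{i+1})·c_i = 1002, so ȳ = 1002 / (6·(-91.5)) = -334/183.

-334/183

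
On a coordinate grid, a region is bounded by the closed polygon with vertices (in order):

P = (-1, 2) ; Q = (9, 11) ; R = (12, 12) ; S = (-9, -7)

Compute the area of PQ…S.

27

Cross-terms: -29, -24, 24, -25  ⇒  Σ = -54
Area = |Σ|/2 = 27.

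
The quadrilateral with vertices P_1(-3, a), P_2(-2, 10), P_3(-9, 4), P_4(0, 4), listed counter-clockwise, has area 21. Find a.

The doubled signed area Σ (x_i y_{i+1} − x_{i+1} y_i) is linear in a.
With a=0 it equals 28; the coefficient of a is 2 (from the two edges through P_1).
So 2·a + 28 = 2·21 = 42 ⇒ a = 7.

7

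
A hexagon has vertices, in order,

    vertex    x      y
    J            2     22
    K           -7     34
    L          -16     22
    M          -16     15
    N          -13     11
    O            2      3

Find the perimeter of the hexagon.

|JK| = √((-9)² + (12)²) = √225 = 15
|KL| = √((-9)² + (-12)²) = √225 = 15
|LM| = √((0)² + (-7)²) = √49 = 7
|MN| = √((3)² + (-4)²) = √25 = 5
|NO| = √((15)² + (-8)²) = √289 = 17
|OJ| = √((0)² + (19)²) = √361 = 19
Perimeter = 15 + 15 + 7 + 5 + 17 + 19 = 78.

78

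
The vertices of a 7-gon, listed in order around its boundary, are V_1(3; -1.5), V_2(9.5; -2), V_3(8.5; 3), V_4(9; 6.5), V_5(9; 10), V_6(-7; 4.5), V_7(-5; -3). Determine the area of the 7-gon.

Apply the surveyor's formula: 2A = Σ (x_i·y_{i+1} − x_{i+1}·y_i), indices taken mod 7.
Σ = (8.25) + (45.5) + (28.25) + (31.5) + (110.5) + (43.5) + (16.5) = 284
Area = |Σ|/2 = 142.

142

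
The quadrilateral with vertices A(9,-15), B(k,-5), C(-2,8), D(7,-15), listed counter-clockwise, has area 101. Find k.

The doubled signed area Σ (x_i y_{i+1} − x_{i+1} y_i) is linear in k.
With k=0 it equals -51; the coefficient of k is 23 (from the two edges through B).
So 23·k + -51 = 2·101 = 202 ⇒ k = 11.

11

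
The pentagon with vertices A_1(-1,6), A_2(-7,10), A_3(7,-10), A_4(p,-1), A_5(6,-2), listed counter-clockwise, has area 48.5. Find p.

4

Write out the shoelace sum; only the two edges meeting at A_4 involve p:
2·Area = [(7·(-1) − p·(-10)) + (p·(-2) − 6·(-1))] + 66
       = 8·p + 65 = 97
⇒ p = 4.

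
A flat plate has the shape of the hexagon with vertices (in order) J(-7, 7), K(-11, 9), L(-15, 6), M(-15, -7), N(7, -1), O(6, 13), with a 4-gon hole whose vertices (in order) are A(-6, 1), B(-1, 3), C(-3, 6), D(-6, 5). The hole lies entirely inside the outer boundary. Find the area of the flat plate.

270.5

Outer boundary:
Σ = (14) + (69) + (195) + (64) + (97) + (133) = 572
Area = |Σ|/2 = 286.
Hole:
Apply the surveyor's formula: 2A = Σ (x_i·y_{i+1} − x_{i+1}·y_i), indices taken mod 4.
A→B: (-6)(3) − (-1)(1) = -17
B→C: (-1)(6) − (-3)(3) = 3
C→D: (-3)(5) − (-6)(6) = 21
D→A: (-6)(1) − (-6)(5) = 24
Σ = 31
Area = |Σ|/2 = 15.5.
Net area = 286 − 15.5 = 270.5.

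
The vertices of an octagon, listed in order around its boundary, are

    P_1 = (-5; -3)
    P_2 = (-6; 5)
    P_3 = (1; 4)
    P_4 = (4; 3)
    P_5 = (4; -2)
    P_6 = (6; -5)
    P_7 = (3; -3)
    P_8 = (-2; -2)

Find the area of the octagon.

66

Apply the surveyor's formula: 2A = Σ (x_i·y_{i+1} − x_{i+1}·y_i), indices taken mod 8.
P_1→P_2: (-5)(5) − (-6)(-3) = -43
P_2→P_3: (-6)(4) − (1)(5) = -29
P_3→P_4: (1)(3) − (4)(4) = -13
P_4→P_5: (4)(-2) − (4)(3) = -20
P_5→P_6: (4)(-5) − (6)(-2) = -8
P_6→P_7: (6)(-3) − (3)(-5) = -3
P_7→P_8: (3)(-2) − (-2)(-3) = -12
P_8→P_1: (-2)(-3) − (-5)(-2) = -4
Σ = -132
Area = |Σ|/2 = 66.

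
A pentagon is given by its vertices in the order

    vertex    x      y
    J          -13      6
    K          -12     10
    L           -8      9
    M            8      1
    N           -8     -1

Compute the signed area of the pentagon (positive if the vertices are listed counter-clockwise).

Σ = (-58) + (-28) + (-80) + (0) + (-61) = -227
Signed area = Σ/2 = -113.5 (negative ⇒ clockwise traversal).

-113.5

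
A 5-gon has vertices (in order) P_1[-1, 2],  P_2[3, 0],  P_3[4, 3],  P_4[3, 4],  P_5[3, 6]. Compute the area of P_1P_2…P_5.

14

Apply the shoelace (surveyor's) formula: 2A = Σ (x_i·y_{i+1} − x_{i+1}·y_i), indices taken mod 5.
Cross-terms: -6, 9, 7, 6, 12  ⇒  Σ = 28
Area = |Σ|/2 = 14.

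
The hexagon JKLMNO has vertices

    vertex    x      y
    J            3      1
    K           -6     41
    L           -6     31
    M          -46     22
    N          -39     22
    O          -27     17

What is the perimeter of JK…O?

|JK| = √((-9)² + (40)²) = √1681 = 41
|KL| = √((0)² + (-10)²) = √100 = 10
|LM| = √((-40)² + (-9)²) = √1681 = 41
|MN| = √((7)² + (0)²) = √49 = 7
|NO| = √((12)² + (-5)²) = √169 = 13
|OJ| = √((30)² + (-16)²) = √1156 = 34
Perimeter = 41 + 10 + 41 + 7 + 13 + 34 = 146.

146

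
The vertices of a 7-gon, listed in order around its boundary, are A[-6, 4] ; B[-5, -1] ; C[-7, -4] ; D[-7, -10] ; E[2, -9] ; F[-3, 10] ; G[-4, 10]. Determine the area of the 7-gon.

105.5

Apply Gauss's area formula: 2A = Σ (x_i·y_{i+1} − x_{i+1}·y_i), indices taken mod 7.
Cross-terms: 26, 13, 42, 83, -7, 10, 44  ⇒  Σ = 211
Area = |Σ|/2 = 105.5.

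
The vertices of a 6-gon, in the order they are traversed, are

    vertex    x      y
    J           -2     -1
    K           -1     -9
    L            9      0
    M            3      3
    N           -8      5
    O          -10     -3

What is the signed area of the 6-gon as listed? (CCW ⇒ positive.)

121

Apply the shoelace (surveyor's) formula: 2A = Σ (x_i·y_{i+1} − x_{i+1}·y_i), indices taken mod 6.
Σ = (17) + (81) + (27) + (39) + (74) + (4) = 242
Signed area = Σ/2 = 121 (positive ⇒ counter-clockwise traversal).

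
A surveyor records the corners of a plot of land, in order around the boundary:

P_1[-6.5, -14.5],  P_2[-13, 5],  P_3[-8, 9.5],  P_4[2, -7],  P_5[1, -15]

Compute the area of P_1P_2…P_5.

201.25

P_1→P_2: (-6.5)(5) − (-13)(-14.5) = -221
P_2→P_3: (-13)(9.5) − (-8)(5) = -83.5
P_3→P_4: (-8)(-7) − (2)(9.5) = 37
P_4→P_5: (2)(-15) − (1)(-7) = -23
P_5→P_1: (1)(-14.5) − (-6.5)(-15) = -112
Σ = -402.5
Area = |Σ|/2 = 201.25.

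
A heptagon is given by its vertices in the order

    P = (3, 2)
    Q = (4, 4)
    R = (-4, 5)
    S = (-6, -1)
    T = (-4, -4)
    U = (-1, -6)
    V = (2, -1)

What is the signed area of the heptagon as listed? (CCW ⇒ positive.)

Apply the shoelace formula: 2A = Σ (x_i·y_{i+1} − x_{i+1}·y_i), indices taken mod 7.
Cross-terms: 4, 36, 34, 20, 20, 13, 7  ⇒  Σ = 134
Signed area = Σ/2 = 67 (positive ⇒ counter-clockwise traversal).

67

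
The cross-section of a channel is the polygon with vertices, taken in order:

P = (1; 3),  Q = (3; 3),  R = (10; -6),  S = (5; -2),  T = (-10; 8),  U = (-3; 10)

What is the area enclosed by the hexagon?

Σ = (-6) + (-48) + (10) + (20) + (-76) + (-19) = -119
Area = |Σ|/2 = 59.5.

59.5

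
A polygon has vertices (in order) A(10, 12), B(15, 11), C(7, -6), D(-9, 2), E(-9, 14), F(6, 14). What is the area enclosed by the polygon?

331.5

Σ = (-70) + (-167) + (-40) + (-108) + (-210) + (-68) = -663
Area = |Σ|/2 = 331.5.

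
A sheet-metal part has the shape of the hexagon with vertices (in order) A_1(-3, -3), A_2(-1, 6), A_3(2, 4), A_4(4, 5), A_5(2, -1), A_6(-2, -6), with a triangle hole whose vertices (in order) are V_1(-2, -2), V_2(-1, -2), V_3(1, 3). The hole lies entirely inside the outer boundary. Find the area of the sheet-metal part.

Outer boundary:
Σ = (-21) + (-16) + (-6) + (-14) + (-14) + (-12) = -83
Area = |Σ|/2 = 41.5.
Hole:
Σ = (2) + (-1) + (4) = 5
Area = |Σ|/2 = 2.5.
Net area = 41.5 − 2.5 = 39.

39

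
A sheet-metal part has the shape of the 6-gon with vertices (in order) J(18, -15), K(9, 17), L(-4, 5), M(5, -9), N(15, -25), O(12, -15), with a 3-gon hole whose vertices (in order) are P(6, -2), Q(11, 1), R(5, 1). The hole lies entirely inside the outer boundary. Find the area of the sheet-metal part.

361

Outer boundary:
Σ = (441) + (113) + (11) + (10) + (75) + (90) = 740
Area = |Σ|/2 = 370.
Hole:
Apply the shoelace formula: 2A = Σ (x_i·y_{i+1} − x_{i+1}·y_i), indices taken mod 3.
Σ = (28) + (6) + (-16) = 18
Area = |Σ|/2 = 9.
Net area = 370 − 9 = 361.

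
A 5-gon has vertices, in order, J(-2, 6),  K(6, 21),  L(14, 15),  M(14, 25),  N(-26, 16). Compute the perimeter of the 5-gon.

|JK| = √((8)² + (15)²) = √289 = 17
|KL| = √((8)² + (-6)²) = √100 = 10
|LM| = √((0)² + (10)²) = √100 = 10
|MN| = √((-40)² + (-9)²) = √1681 = 41
|NJ| = √((24)² + (-10)²) = √676 = 26
Perimeter = 17 + 10 + 10 + 41 + 26 = 104.

104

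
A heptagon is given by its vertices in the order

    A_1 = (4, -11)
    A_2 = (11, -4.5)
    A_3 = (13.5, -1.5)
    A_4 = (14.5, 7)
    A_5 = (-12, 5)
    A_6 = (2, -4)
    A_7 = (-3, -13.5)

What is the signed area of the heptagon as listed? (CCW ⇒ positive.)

A_1→A_2: (4)(-4.5) − (11)(-11) = 103
A_2→A_3: (11)(-1.5) − (13.5)(-4.5) = 44.25
A_3→A_4: (13.5)(7) − (14.5)(-1.5) = 116.25
A_4→A_5: (14.5)(5) − (-12)(7) = 156.5
A_5→A_6: (-12)(-4) − (2)(5) = 38
A_6→A_7: (2)(-13.5) − (-3)(-4) = -39
A_7→A_1: (-3)(-11) − (4)(-13.5) = 87
Σ = 506
Signed area = Σ/2 = 253 (positive ⇒ counter-clockwise traversal).

253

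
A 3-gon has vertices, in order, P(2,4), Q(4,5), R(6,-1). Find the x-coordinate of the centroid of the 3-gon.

4

Apply the shoelace formula. First the cross-terms c_i = x_i·y_{i+1} − x_{i+1}·y_i:
  -6, -34, 26  ⇒  2A = -14, A = -7.
Then Σ (x_i + x_{i+1})·c_i = -168, so x̄ = -168 / (6·(-7)) = 4.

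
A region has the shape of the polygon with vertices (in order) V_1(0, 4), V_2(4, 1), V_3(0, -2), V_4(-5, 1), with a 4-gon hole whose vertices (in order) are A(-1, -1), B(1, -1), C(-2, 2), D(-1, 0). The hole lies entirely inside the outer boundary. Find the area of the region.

Outer boundary:
V_1→V_2: (0)(1) − (4)(4) = -16
V_2→V_3: (4)(-2) − (0)(1) = -8
V_3→V_4: (0)(1) − (-5)(-2) = -10
V_4→V_1: (-5)(4) − (0)(1) = -20
Σ = -54
Area = |Σ|/2 = 27.
Hole:
Cross-terms: 2, 0, 2, 1  ⇒  Σ = 5
Area = |Σ|/2 = 2.5.
Net area = 27 − 2.5 = 24.5.

24.5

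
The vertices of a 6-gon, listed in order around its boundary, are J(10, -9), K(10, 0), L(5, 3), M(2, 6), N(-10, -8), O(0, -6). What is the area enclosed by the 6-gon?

154

Apply the shoelace (surveyor's) formula: 2A = Σ (x_i·y_{i+1} − x_{i+1}·y_i), indices taken mod 6.
Cross-terms: 90, 30, 24, 44, 60, 60  ⇒  Σ = 308
Area = |Σ|/2 = 154.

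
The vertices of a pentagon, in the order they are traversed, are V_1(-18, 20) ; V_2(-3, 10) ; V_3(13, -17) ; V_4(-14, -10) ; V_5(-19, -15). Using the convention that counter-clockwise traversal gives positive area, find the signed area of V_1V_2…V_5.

Apply Gauss's area formula: 2A = Σ (x_i·y_{i+1} − x_{i+1}·y_i), indices taken mod 5.
V_1→V_2: (-18)(10) − (-3)(20) = -120
V_2→V_3: (-3)(-17) − (13)(10) = -79
V_3→V_4: (13)(-10) − (-14)(-17) = -368
V_4→V_5: (-14)(-15) − (-19)(-10) = 20
V_5→V_1: (-19)(20) − (-18)(-15) = -650
Σ = -1197
Signed area = Σ/2 = -598.5 (negative ⇒ clockwise traversal).

-598.5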